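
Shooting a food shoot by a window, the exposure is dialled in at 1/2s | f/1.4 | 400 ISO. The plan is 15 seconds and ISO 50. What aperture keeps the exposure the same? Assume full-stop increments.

Shutter speed: 1/2 → 1 → 2 → 4 → 8 → 15 — 5 stops slower (brighter).
ISO: 400 → 200 → 100 → 50 — 3 stops dropped (darker).
Net change so far: 2 stops brighter. Offset with the aperture: f/1.4 → f/2 → f/2.8.

f/2.8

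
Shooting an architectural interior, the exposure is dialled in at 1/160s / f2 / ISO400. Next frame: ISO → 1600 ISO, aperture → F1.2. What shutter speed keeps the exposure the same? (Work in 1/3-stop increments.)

ISO: 400 → 500 → 640 → 800 → 1000 → 1250 → 1600 — 2 stops higher (brighter).
Aperture: f/2 → f/1.8 → f/1.6 → f/1.4 → f/1.2 — 1 1/3 stops opened up (brighter).
Net change so far: 3 1/3 stops brighter. Offset with the shutter speed: 1/160 → 1/200 → 1/250 → 1/320 → 1/400 → 1/500 → 1/640 → 1/800 → 1/1000 → 1/1250 → 1/1600.

1/1600s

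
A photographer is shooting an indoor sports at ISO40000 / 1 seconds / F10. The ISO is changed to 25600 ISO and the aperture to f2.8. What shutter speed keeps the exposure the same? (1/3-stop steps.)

ISO: 40000 → 32000 → 25600 — 2/3 stop lower (darker).
Aperture: f/10 → f/9 → f/8 → f/7.1 → f/6.3 → f/5.6 → f/5 → f/4.5 → f/4 → f/3.5 → f/3.2 → f/2.8 — 3 2/3 stops opened up (brighter).
Net change so far: 3 stops brighter. Offset with the shutter speed: 1 → 0.8 → 0.6 → 0.5 → 0.4 → 0.3 → 1/4 → 1/5 → 1/6 → 1/8.

1/8s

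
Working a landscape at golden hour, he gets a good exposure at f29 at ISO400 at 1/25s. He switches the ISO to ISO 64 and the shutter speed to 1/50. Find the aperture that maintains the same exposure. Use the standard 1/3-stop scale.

f/8

ISO: 400 → 320 → 250 → 200 → 160 → 125 → 100 → 80 → 64 — 2 2/3 stops dropped (darker).
Shutter speed: 1/25 → 1/30 → 1/40 → 1/50 — 1 stop shorter (darker).
Net change so far: 3 2/3 stops darker. Offset with the aperture: f/29 → f/25 → f/22 → f/20 → f/18 → f/16 → f/14 → f/13 → f/11 → f/10 → f/9 → f/8.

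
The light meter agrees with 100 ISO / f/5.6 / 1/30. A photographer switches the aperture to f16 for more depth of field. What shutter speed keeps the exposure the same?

Aperture: f/5.6 → f/8 → f/11 → f/16 — 3 stops narrower (darker).
Need 3 stops brighter from the shutter speed: 1/30 → 1/15 → 1/8 → 1/4.

1/4s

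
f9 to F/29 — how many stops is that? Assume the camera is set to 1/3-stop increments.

f/9 → f/10 → f/11 → f/13 → f/14 → f/16 → f/18 → f/20 → f/22 → f/25 → f/29 — count the steps: 10 third-stops = 3 1/3 stops.

3 1/3 stops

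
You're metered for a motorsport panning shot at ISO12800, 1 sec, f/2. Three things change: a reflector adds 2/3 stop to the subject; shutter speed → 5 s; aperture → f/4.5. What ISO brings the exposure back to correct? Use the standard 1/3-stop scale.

ISO 8000

Scene light: 2/3 stop brighter.
Shutter speed: 1 → 1.3 → 1.6 → 2 → 2.5 → 3.2 → 4 → 5 — 2 1/3 stops slower (brighter).
Aperture: f/2 → f/2.2 → f/2.5 → f/2.8 → f/3.2 → f/3.5 → f/4 → f/4.5 — 2 1/3 stops narrower (darker).
Net so far: 2/3 stop brighter. ISO: 12800 → 10000 → 8000.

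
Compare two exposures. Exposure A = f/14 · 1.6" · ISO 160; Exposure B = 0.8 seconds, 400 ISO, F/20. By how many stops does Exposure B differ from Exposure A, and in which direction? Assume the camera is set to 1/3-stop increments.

2/3 stop darker

Aperture: f/14 → f/16 → f/18 → f/20 — 1 stop stopped down (darker).
Shutter speed: 1.6 → 1.3 → 1 → 0.8 — 1 stop faster (darker).
ISO: 160 → 200 → 250 → 320 → 400 — 1 1/3 stops higher (brighter).
Net: −1 −1 +1 1/3 = −2/3 stops.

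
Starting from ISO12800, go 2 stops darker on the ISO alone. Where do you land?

ISO 3200

ISO: 12800 → 6400 → 3200 — 2 stops lower (darker).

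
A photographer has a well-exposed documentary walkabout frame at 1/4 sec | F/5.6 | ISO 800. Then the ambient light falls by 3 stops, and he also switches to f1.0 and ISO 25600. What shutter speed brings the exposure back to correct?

Scene light: 3 stops darker.
Aperture: f/5.6 → f/4 → f/2.8 → f/2 → f/1.4 → f/1.0 — 5 stops larger aperture (brighter).
ISO: 800 → 1600 → 3200 → 6400 → 12800 → 25600 — 5 stops raised (brighter).
Net so far: 7 stops brighter. Shutter speed: 1/4 → 1/8 → 1/15 → 1/30 → 1/60 → 1/125 → 1/250 → 1/500.

1/500s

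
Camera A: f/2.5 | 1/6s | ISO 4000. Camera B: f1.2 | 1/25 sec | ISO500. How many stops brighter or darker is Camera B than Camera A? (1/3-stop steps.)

Aperture: f/2.5 → f/2.2 → f/2 → f/1.8 → f/1.6 → f/1.4 → f/1.2 — 2 stops larger aperture (brighter).
Shutter speed: 1/6 → 1/8 → 1/10 → 1/13 → 1/15 → 1/20 → 1/25 — 2 stops shorter (darker).
ISO: 4000 → 3200 → 2500 → 2000 → 1600 → 1250 → 1000 → 800 → 640 → 500 — 3 stops dropped (darker).
Net: +2 −2 −3 = −3 stops.

3 stops darker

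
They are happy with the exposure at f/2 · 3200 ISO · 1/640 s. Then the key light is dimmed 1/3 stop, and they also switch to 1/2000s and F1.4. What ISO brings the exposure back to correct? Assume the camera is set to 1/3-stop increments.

ISO 6400

Scene light: 1/3 stop darker.
Shutter speed: 1/640 → 1/800 → 1/1000 → 1/1250 → 1/1600 → 1/2000 — 1 2/3 stops faster (darker).
Aperture: f/2 → f/1.8 → f/1.6 → f/1.4 — 1 stop larger aperture (brighter).
Net so far: 1 stop darker. ISO: 3200 → 4000 → 5000 → 6400.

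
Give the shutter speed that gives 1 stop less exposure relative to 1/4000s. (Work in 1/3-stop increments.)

1/8000s

Shutter speed: 1/4000 → 1/5000 → 1/6400 → 1/8000 — 1 stop shorter (darker).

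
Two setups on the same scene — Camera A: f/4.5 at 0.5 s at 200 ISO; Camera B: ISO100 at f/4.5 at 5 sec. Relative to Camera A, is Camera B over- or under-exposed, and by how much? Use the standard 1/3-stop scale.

2 1/3 stops brighter

Aperture: unchanged.
Shutter speed: 0.5 → 0.6 → 0.8 → 1 → 1.3 → 1.6 → 2 → 2.5 → 3.2 → 4 → 5 — 3 1/3 stops longer (brighter).
ISO: 200 → 160 → 125 → 100 — 1 stop dropped (darker).
Net: +3 1/3 −1 = +2 1/3 stops.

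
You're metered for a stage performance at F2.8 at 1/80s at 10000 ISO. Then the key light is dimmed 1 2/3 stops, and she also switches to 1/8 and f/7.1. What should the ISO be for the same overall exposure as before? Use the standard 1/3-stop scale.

Scene light: 1 2/3 stops darker.
Shutter speed: 1/80 → 1/60 → 1/50 → 1/40 → 1/30 → 1/25 → 1/20 → 1/15 → 1/13 → 1/10 → 1/8 — 3 1/3 stops slower (brighter).
Aperture: f/2.8 → f/3.2 → f/3.5 → f/4 → f/4.5 → f/5 → f/5.6 → f/6.3 → f/7.1 — 2 2/3 stops stopped down (darker).
Net so far: 1 stop darker. ISO: 10000 → 12800 → 16000 → 20000.

ISO 20000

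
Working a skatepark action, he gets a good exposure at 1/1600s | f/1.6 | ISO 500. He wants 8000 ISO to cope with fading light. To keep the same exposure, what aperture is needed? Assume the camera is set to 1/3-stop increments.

ISO: 500 → 640 → 800 → 1000 → 1250 → 1600 → 2000 → 2500 → 3200 → 4000 → 5000 → 6400 → 8000 — 4 stops raised (brighter).
Need 4 stops darker from the aperture: f/1.6 → f/1.8 → f/2 → f/2.2 → f/2.5 → f/2.8 → f/3.2 → f/3.5 → f/4 → f/4.5 → f/5 → f/5.6 → f/6.3.

f/6.3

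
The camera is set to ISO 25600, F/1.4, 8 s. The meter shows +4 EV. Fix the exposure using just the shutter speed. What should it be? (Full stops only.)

1/2s

Overexposed by 4 stops → need 4 stops darker.
Shutter speed: 8 → 4 → 2 → 1 → 1/2.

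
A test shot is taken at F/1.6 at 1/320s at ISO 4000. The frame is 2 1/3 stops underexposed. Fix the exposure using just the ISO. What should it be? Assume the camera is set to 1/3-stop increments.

ISO 20000

Underexposed by 2 1/3 stops → need 2 1/3 stops brighter.
ISO: 4000 → 5000 → 6400 → 8000 → 10000 → 12800 → 16000 → 20000.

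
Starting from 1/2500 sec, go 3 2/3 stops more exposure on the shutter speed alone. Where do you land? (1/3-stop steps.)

Shutter speed: 1/2500 → 1/2000 → 1/1600 → 1/1250 → 1/1000 → 1/800 → 1/640 → 1/500 → 1/400 → 1/320 → 1/250 → 1/200 — 3 2/3 stops longer (brighter).

1/200s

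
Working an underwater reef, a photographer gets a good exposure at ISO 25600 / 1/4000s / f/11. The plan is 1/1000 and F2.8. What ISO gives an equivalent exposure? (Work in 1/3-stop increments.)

Shutter speed: 1/4000 → 1/3200 → 1/2500 → 1/2000 → 1/1600 → 1/1250 → 1/1000 — 2 stops slower (brighter).
Aperture: f/11 → f/10 → f/9 → f/8 → f/7.1 → f/6.3 → f/5.6 → f/5 → f/4.5 → f/4 → f/3.5 → f/3.2 → f/2.8 — 4 stops wider (brighter).
Net change so far: 6 stops brighter. Offset with the ISO: 25600 → 20000 → 16000 → 12800 → 10000 → 8000 → 6400 → 5000 → 4000 → 3200 → 2500 → 2000 → 1600 → 1250 → 1000 → 800 → 640 → 500 → 400.

ISO 400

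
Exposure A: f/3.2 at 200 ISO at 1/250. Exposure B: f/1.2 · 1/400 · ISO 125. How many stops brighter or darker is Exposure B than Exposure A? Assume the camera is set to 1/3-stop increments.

Aperture: f/3.2 → f/2.8 → f/2.5 → f/2.2 → f/2 → f/1.8 → f/1.6 → f/1.4 → f/1.2 — 2 2/3 stops larger aperture (brighter).
Shutter speed: 1/250 → 1/320 → 1/400 — 2/3 stop faster (darker).
ISO: 200 → 160 → 125 — 2/3 stop lower (darker).
Net: +2 2/3 −2/3 −2/3 = +1 1/3 stops.

1 1/3 stops brighter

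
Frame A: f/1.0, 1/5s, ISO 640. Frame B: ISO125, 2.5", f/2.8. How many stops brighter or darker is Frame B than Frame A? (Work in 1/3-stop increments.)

1 2/3 stops darker

Aperture: f/1.0 → f/1.1 → f/1.2 → f/1.4 → f/1.6 → f/1.8 → f/2 → f/2.2 → f/2.5 → f/2.8 — 3 stops narrower (darker).
Shutter speed: 1/5 → 1/4 → 0.3 → 0.4 → 0.5 → 0.6 → 0.8 → 1 → 1.3 → 1.6 → 2 → 2.5 — 3 2/3 stops longer (brighter).
ISO: 640 → 500 → 400 → 320 → 250 → 200 → 160 → 125 — 2 1/3 stops lower (darker).
Net: −3 +3 2/3 −2 1/3 = −1 2/3 stops.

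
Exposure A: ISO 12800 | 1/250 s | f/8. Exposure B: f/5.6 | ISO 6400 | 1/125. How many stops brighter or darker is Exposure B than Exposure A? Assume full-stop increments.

Aperture: f/8 → f/5.6 — 1 stop wider (brighter).
Shutter speed: 1/250 → 1/125 — 1 stop longer (brighter).
ISO: 12800 → 6400 — 1 stop lower (darker).
Net: +1 +1 −1 = +1 stop.

1 stop brighter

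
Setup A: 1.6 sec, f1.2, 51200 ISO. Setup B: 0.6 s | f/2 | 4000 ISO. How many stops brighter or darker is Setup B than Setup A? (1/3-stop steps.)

Aperture: f/1.2 → f/1.4 → f/1.6 → f/1.8 → f/2 — 1 1/3 stops stopped down (darker).
Shutter speed: 1.6 → 1.3 → 1 → 0.8 → 0.6 — 1 1/3 stops faster (darker).
ISO: 51200 → 40000 → 32000 → 25600 → 20000 → 16000 → 12800 → 10000 → 8000 → 6400 → 5000 → 4000 — 3 2/3 stops dropped (darker).
Net: −1 1/3 −1 1/3 −3 2/3 = −6 1/3 stops.

6 1/3 stops darker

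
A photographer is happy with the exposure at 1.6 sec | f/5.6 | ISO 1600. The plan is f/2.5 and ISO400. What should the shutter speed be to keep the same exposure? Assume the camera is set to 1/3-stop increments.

1.3 s

Aperture: f/5.6 → f/5 → f/4.5 → f/4 → f/3.5 → f/3.2 → f/2.8 → f/2.5 — 2 1/3 stops wider (brighter).
ISO: 1600 → 1250 → 1000 → 800 → 640 → 500 → 400 — 2 stops dropped (darker).
Net change so far: 1/3 stop brighter. Offset with the shutter speed: 1.6 → 1.3.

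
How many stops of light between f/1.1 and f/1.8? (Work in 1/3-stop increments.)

1 1/3 stops

f/1.1 → f/1.2 → f/1.4 → f/1.6 → f/1.8 — count the steps: 4 third-stops = 1 1/3 stops.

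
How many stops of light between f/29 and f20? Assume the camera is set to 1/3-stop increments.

f/29 → f/25 → f/22 → f/20 — count the steps: 3 third-stops = 1 stop.

1 stop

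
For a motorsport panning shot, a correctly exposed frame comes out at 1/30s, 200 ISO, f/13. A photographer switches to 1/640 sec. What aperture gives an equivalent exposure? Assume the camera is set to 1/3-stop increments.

Shutter speed: 1/30 → 1/40 → 1/50 → 1/60 → 1/80 → 1/100 → 1/125 → 1/160 → 1/200 → 1/250 → 1/320 → 1/400 → 1/500 → 1/640 — 4 1/3 stops faster (darker).
Need 4 1/3 stops brighter from the aperture: f/13 → f/11 → f/10 → f/9 → f/8 → f/7.1 → f/6.3 → f/5.6 → f/5 → f/4.5 → f/4 → f/3.5 → f/3.2 → f/2.8.

f/2.8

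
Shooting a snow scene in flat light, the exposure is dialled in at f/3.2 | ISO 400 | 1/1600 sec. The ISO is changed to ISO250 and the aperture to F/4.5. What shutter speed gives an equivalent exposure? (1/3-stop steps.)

1/500s

ISO: 400 → 320 → 250 — 2/3 stop dropped (darker).
Aperture: f/3.2 → f/3.5 → f/4 → f/4.5 — 1 stop narrower (darker).
Net change so far: 1 2/3 stops darker. Offset with the shutter speed: 1/1600 → 1/1250 → 1/1000 → 1/800 → 1/640 → 1/500.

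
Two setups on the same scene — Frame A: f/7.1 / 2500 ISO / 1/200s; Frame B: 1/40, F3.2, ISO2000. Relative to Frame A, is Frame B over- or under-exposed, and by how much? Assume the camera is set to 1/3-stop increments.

Aperture: f/7.1 → f/6.3 → f/5.6 → f/5 → f/4.5 → f/4 → f/3.5 → f/3.2 — 2 1/3 stops wider (brighter).
Shutter speed: 1/200 → 1/160 → 1/125 → 1/100 → 1/80 → 1/60 → 1/50 → 1/40 — 2 1/3 stops longer (brighter).
ISO: 2500 → 2000 — 1/3 stop dropped (darker).
Net: +2 1/3 +2 1/3 −1/3 = +4 1/3 stops.

4 1/3 stops brighter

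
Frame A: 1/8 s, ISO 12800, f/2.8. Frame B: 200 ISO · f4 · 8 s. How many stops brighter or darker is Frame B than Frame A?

Aperture: f/2.8 → f/4 — 1 stop stopped down (darker).
Shutter speed: 1/8 → 1/4 → 1/2 → 1 → 2 → 4 → 8 — 6 stops longer (brighter).
ISO: 12800 → 6400 → 3200 → 1600 → 800 → 400 → 200 — 6 stops lower (darker).
Net: −1 +6 −6 = −1 stop.

1 stop darker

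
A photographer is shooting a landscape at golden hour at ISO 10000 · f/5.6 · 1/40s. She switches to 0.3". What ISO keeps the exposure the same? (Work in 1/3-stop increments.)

Shutter speed: 1/40 → 1/30 → 1/25 → 1/20 → 1/15 → 1/13 → 1/10 → 1/8 → 1/6 → 1/5 → 1/4 → 0.3 — 3 2/3 stops slower (brighter).
Need 3 2/3 stops darker from the ISO: 10000 → 8000 → 6400 → 5000 → 4000 → 3200 → 2500 → 2000 → 1600 → 1250 → 1000 → 800.

ISO 800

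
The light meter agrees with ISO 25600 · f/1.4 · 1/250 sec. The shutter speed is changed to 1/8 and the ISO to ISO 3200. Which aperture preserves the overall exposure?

Shutter speed: 1/250 → 1/125 → 1/60 → 1/30 → 1/15 → 1/8 — 5 stops slower (brighter).
ISO: 25600 → 12800 → 6400 → 3200 — 3 stops lower (darker).
Net change so far: 2 stops brighter. Offset with the aperture: f/1.4 → f/2 → f/2.8.

f/2.8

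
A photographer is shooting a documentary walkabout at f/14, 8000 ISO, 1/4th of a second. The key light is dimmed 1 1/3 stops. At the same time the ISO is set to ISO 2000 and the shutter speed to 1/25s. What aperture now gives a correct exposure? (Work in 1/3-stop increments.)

Scene light: 1 1/3 stops darker.
ISO: 8000 → 6400 → 5000 → 4000 → 3200 → 2500 → 2000 — 2 stops dropped (darker).
Shutter speed: 1/4 → 1/5 → 1/6 → 1/8 → 1/10 → 1/13 → 1/15 → 1/20 → 1/25 — 2 2/3 stops shorter (darker).
Net so far: 6 stops darker. Aperture: f/14 → f/13 → f/11 → f/10 → f/9 → f/8 → f/7.1 → f/6.3 → f/5.6 → f/5 → f/4.5 → f/4 → f/3.5 → f/3.2 → f/2.8 → f/2.5 → f/2.2 → f/2 → f/1.8.

f/1.8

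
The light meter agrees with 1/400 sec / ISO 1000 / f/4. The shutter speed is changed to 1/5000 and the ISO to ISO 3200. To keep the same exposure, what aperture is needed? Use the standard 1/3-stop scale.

f/2

Shutter speed: 1/400 → 1/500 → 1/640 → 1/800 → 1/1000 → 1/1250 → 1/1600 → 1/2000 → 1/2500 → 1/3200 → 1/4000 → 1/5000 — 3 2/3 stops faster (darker).
ISO: 1000 → 1250 → 1600 → 2000 → 2500 → 3200 — 1 2/3 stops raised (brighter).
Net change so far: 2 stops darker. Offset with the aperture: f/4 → f/3.5 → f/3.2 → f/2.8 → f/2.5 → f/2.2 → f/2.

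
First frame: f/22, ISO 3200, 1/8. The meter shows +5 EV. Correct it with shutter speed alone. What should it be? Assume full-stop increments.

1/250s

Overexposed by 5 stops → need 5 stops darker.
Shutter speed: 1/8 → 1/15 → 1/30 → 1/60 → 1/125 → 1/250.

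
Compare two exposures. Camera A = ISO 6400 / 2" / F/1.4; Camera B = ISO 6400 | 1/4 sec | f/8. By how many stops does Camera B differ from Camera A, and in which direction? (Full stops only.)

Aperture: f/1.4 → f/2 → f/2.8 → f/4 → f/5.6 → f/8 — 5 stops stopped down (darker).
Shutter speed: 2 → 1 → 1/2 → 1/4 — 3 stops shorter (darker).
ISO: unchanged.
Net: −5 −3 = −8 stops.

8 stops darker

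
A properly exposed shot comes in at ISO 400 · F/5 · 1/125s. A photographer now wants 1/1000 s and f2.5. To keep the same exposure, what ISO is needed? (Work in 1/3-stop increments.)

ISO 800

Shutter speed: 1/125 → 1/160 → 1/200 → 1/250 → 1/320 → 1/400 → 1/500 → 1/640 → 1/800 → 1/1000 — 3 stops shorter (darker).
Aperture: f/5 → f/4.5 → f/4 → f/3.5 → f/3.2 → f/2.8 → f/2.5 — 2 stops opened up (brighter).
Net change so far: 1 stop darker. Offset with the ISO: 400 → 500 → 640 → 800.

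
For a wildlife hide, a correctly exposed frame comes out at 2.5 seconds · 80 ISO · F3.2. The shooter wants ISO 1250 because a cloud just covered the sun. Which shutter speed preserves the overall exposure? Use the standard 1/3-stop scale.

1/6s

ISO: 80 → 100 → 125 → 160 → 200 → 250 → 320 → 400 → 500 → 640 → 800 → 1000 → 1250 — 4 stops raised (brighter).
Need 4 stops darker from the shutter speed: 2.5 → 2 → 1.6 → 1.3 → 1 → 0.8 → 0.6 → 0.5 → 0.4 → 0.3 → 1/4 → 1/5 → 1/6.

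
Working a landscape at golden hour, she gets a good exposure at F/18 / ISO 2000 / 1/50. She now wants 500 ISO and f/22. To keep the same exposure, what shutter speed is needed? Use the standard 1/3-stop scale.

1/8s

ISO: 2000 → 1600 → 1250 → 1000 → 800 → 640 → 500 — 2 stops dropped (darker).
Aperture: f/18 → f/20 → f/22 — 2/3 stop smaller aperture (darker).
Net change so far: 2 2/3 stops darker. Offset with the shutter speed: 1/50 → 1/40 → 1/30 → 1/25 → 1/20 → 1/15 → 1/13 → 1/10 → 1/8.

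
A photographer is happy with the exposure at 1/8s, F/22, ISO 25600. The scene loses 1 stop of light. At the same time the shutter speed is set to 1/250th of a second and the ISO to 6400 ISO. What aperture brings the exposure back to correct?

f/1.4

Scene light: 1 stop darker.
Shutter speed: 1/8 → 1/15 → 1/30 → 1/60 → 1/125 → 1/250 — 5 stops faster (darker).
ISO: 25600 → 12800 → 6400 — 2 stops lower (darker).
Net so far: 8 stops darker. Aperture: f/22 → f/16 → f/11 → f/8 → f/5.6 → f/4 → f/2.8 → f/2 → f/1.4.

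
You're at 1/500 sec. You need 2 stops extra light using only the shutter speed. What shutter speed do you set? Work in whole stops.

Shutter speed: 1/500 → 1/250 → 1/125 — 2 stops longer (brighter).

1/125s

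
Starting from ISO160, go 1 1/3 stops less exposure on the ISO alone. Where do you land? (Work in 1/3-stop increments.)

ISO 64

ISO: 160 → 125 → 100 → 80 → 64 — 1 1/3 stops lower (darker).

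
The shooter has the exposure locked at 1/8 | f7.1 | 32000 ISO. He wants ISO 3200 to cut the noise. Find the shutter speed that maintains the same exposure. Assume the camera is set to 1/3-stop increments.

ISO: 32000 → 25600 → 20000 → 16000 → 12800 → 10000 → 8000 → 6400 → 5000 → 4000 → 3200 — 3 1/3 stops dropped (darker).
Need 3 1/3 stops brighter from the shutter speed: 1/8 → 1/6 → 1/5 → 1/4 → 0.3 → 0.4 → 0.5 → 0.6 → 0.8 → 1 → 1.3.

1.3 s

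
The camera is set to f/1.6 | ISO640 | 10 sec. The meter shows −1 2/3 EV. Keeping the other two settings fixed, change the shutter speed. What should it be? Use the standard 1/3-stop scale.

Underexposed by 1 2/3 stops → need 1 2/3 stops brighter.
Shutter speed: 10 → 13 → 15 → 20 → 25 → 30.

30 s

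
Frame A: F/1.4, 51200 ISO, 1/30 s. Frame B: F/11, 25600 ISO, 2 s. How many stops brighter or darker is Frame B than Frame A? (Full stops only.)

1 stop darker

Aperture: f/1.4 → f/2 → f/2.8 → f/4 → f/5.6 → f/8 → f/11 — 6 stops narrower (darker).
Shutter speed: 1/30 → 1/15 → 1/8 → 1/4 → 1/2 → 1 → 2 — 6 stops longer (brighter).
ISO: 51200 → 25600 — 1 stop dropped (darker).
Net: −6 +6 −1 = −1 stop.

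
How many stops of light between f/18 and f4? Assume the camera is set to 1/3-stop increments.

4 1/3 stops

f/18 → f/16 → f/14 → f/13 → f/11 → f/10 → f/9 → f/8 → f/7.1 → f/6.3 → f/5.6 → f/5 → f/4.5 → f/4 — count the steps: 13 third-stops = 4 1/3 stops.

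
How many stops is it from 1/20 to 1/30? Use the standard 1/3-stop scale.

2/3 stop

1/20 → 1/25 → 1/30 — count the steps: 2 third-stops = 2/3 stop.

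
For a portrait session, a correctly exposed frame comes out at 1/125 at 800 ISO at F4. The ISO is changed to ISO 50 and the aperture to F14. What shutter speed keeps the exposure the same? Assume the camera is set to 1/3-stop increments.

1.6 s

ISO: 800 → 640 → 500 → 400 → 320 → 250 → 200 → 160 → 125 → 100 → 80 → 64 → 50 — 4 stops lower (darker).
Aperture: f/4 → f/4.5 → f/5 → f/5.6 → f/6.3 → f/7.1 → f/8 → f/9 → f/10 → f/11 → f/13 → f/14 — 3 2/3 stops narrower (darker).
Net change so far: 7 2/3 stops darker. Offset with the shutter speed: 1/125 → 1/100 → 1/80 → 1/60 → 1/50 → 1/40 → 1/30 → 1/25 → 1/20 → 1/15 → 1/13 → 1/10 → 1/8 → 1/6 → 1/5 → 1/4 → 0.3 → 0.4 → 0.5 → 0.6 → 0.8 → 1 → 1.3 → 1.6.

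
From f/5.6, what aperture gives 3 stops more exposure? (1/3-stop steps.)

f/2

Aperture: f/5.6 → f/5 → f/4.5 → f/4 → f/3.5 → f/3.2 → f/2.8 → f/2.5 → f/2.2 → f/2 — 3 stops larger aperture (brighter).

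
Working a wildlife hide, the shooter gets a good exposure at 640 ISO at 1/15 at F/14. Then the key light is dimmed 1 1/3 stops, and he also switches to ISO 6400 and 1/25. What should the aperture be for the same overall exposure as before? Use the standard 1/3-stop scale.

Scene light: 1 1/3 stops darker.
ISO: 640 → 800 → 1000 → 1250 → 1600 → 2000 → 2500 → 3200 → 4000 → 5000 → 6400 — 3 1/3 stops raised (brighter).
Shutter speed: 1/15 → 1/20 → 1/25 — 2/3 stop faster (darker).
Net so far: 1 1/3 stops brighter. Aperture: f/14 → f/16 → f/18 → f/20 → f/22.

f/22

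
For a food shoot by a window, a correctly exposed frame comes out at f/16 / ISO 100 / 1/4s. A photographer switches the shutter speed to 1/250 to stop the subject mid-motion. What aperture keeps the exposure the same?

f/2

Shutter speed: 1/4 → 1/8 → 1/15 → 1/30 → 1/60 → 1/125 → 1/250 — 6 stops faster (darker).
Need 6 stops brighter from the aperture: f/16 → f/11 → f/8 → f/5.6 → f/4 → f/2.8 → f/2.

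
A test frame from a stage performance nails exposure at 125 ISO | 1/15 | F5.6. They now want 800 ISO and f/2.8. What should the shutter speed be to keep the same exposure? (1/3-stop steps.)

ISO: 125 → 160 → 200 → 250 → 320 → 400 → 500 → 640 → 800 — 2 2/3 stops raised (brighter).
Aperture: f/5.6 → f/5 → f/4.5 → f/4 → f/3.5 → f/3.2 → f/2.8 — 2 stops wider (brighter).
Net change so far: 4 2/3 stops brighter. Offset with the shutter speed: 1/15 → 1/20 → 1/25 → 1/30 → 1/40 → 1/50 → 1/60 → 1/80 → 1/100 → 1/125 → 1/160 → 1/200 → 1/250 → 1/320 → 1/400.

1/400s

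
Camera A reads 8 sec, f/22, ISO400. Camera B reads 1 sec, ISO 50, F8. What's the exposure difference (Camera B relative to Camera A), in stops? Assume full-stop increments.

3 stops darker

Aperture: f/22 → f/16 → f/11 → f/8 — 3 stops wider (brighter).
Shutter speed: 8 → 4 → 2 → 1 — 3 stops faster (darker).
ISO: 400 → 200 → 100 → 50 — 3 stops lower (darker).
Net: +3 −3 −3 = −3 stops.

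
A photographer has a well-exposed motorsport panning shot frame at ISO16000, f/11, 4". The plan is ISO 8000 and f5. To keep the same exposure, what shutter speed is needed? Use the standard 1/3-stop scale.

1.6 s

ISO: 16000 → 12800 → 10000 → 8000 — 1 stop dropped (darker).
Aperture: f/11 → f/10 → f/9 → f/8 → f/7.1 → f/6.3 → f/5.6 → f/5 — 2 1/3 stops opened up (brighter).
Net change so far: 1 1/3 stops brighter. Offset with the shutter speed: 4 → 3.2 → 2.5 → 2 → 1.6.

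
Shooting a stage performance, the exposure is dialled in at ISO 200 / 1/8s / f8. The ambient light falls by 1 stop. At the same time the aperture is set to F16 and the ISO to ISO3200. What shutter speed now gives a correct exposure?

Scene light: 1 stop darker.
Aperture: f/8 → f/11 → f/16 — 2 stops smaller aperture (darker).
ISO: 200 → 400 → 800 → 1600 → 3200 — 4 stops higher (brighter).
Net so far: 1 stop brighter. Shutter speed: 1/8 → 1/15.

1/15s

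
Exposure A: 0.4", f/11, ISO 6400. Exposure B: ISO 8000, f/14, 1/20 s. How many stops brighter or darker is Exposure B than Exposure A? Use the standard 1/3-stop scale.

3 1/3 stops darker

Aperture: f/11 → f/13 → f/14 — 2/3 stop stopped down (darker).
Shutter speed: 0.4 → 0.3 → 1/4 → 1/5 → 1/6 → 1/8 → 1/10 → 1/13 → 1/15 → 1/20 — 3 stops faster (darker).
ISO: 6400 → 8000 — 1/3 stop higher (brighter).
Net: −2/3 −3 +1/3 = −3 1/3 stops.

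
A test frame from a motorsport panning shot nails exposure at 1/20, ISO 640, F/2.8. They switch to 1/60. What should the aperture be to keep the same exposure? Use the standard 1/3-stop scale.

Shutter speed: 1/20 → 1/25 → 1/30 → 1/40 → 1/50 → 1/60 — 1 2/3 stops faster (darker).
Need 1 2/3 stops brighter from the aperture: f/2.8 → f/2.5 → f/2.2 → f/2 → f/1.8 → f/1.6.

f/1.6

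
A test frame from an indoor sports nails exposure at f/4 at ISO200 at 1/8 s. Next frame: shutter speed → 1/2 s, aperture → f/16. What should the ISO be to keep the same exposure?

ISO 800

Shutter speed: 1/8 → 1/4 → 1/2 — 2 stops longer (brighter).
Aperture: f/4 → f/5.6 → f/8 → f/11 → f/16 — 4 stops narrower (darker).
Net change so far: 2 stops darker. Offset with the ISO: 200 → 400 → 800.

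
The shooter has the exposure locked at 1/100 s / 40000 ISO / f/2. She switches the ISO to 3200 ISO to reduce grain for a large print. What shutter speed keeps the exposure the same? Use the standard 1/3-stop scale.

ISO: 40000 → 32000 → 25600 → 20000 → 16000 → 12800 → 10000 → 8000 → 6400 → 5000 → 4000 → 3200 — 3 2/3 stops dropped (darker).
Need 3 2/3 stops brighter from the shutter speed: 1/100 → 1/80 → 1/60 → 1/50 → 1/40 → 1/30 → 1/25 → 1/20 → 1/15 → 1/13 → 1/10 → 1/8.

1/8s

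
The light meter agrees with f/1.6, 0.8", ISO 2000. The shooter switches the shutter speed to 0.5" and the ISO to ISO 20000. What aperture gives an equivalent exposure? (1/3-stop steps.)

f/4

Shutter speed: 0.8 → 0.6 → 0.5 — 2/3 stop shorter (darker).
ISO: 2000 → 2500 → 3200 → 4000 → 5000 → 6400 → 8000 → 10000 → 12800 → 16000 → 20000 — 3 1/3 stops higher (brighter).
Net change so far: 2 2/3 stops brighter. Offset with the aperture: f/1.6 → f/1.8 → f/2 → f/2.2 → f/2.5 → f/2.8 → f/3.2 → f/3.5 → f/4.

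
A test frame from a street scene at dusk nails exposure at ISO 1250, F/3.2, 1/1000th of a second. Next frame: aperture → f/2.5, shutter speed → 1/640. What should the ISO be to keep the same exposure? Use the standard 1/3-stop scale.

ISO 500

Aperture: f/3.2 → f/2.8 → f/2.5 — 2/3 stop wider (brighter).
Shutter speed: 1/1000 → 1/800 → 1/640 — 2/3 stop slower (brighter).
Net change so far: 1 1/3 stops brighter. Offset with the ISO: 1250 → 1000 → 800 → 640 → 500.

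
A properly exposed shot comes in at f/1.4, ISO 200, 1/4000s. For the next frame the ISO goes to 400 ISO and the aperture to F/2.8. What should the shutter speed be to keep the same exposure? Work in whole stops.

ISO: 200 → 400 — 1 stop raised (brighter).
Aperture: f/1.4 → f/2 → f/2.8 — 2 stops stopped down (darker).
Net change so far: 1 stop darker. Offset with the shutter speed: 1/4000 → 1/2000.

1/2000s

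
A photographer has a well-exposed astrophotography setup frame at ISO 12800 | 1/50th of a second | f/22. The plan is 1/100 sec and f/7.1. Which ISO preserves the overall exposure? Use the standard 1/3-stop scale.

ISO 2500

Shutter speed: 1/50 → 1/60 → 1/80 → 1/100 — 1 stop shorter (darker).
Aperture: f/22 → f/20 → f/18 → f/16 → f/14 → f/13 → f/11 → f/10 → f/9 → f/8 → f/7.1 — 3 1/3 stops opened up (brighter).
Net change so far: 2 1/3 stops brighter. Offset with the ISO: 12800 → 10000 → 8000 → 6400 → 5000 → 4000 → 3200 → 2500.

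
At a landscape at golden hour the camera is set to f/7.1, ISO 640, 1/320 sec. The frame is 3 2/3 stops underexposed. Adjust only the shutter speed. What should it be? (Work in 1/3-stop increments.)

1/25s

Underexposed by 3 2/3 stops → need 3 2/3 stops brighter.
Shutter speed: 1/320 → 1/250 → 1/200 → 1/160 → 1/125 → 1/100 → 1/80 → 1/60 → 1/50 → 1/40 → 1/30 → 1/25.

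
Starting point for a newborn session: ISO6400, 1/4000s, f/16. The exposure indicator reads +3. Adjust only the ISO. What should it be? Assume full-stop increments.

Overexposed by 3 stops → need 3 stops darker.
ISO: 6400 → 3200 → 1600 → 800.

ISO 800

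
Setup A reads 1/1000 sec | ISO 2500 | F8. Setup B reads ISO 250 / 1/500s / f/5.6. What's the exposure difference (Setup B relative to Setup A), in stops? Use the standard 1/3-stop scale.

Aperture: f/8 → f/7.1 → f/6.3 → f/5.6 — 1 stop larger aperture (brighter).
Shutter speed: 1/1000 → 1/800 → 1/640 → 1/500 — 1 stop slower (brighter).
ISO: 2500 → 2000 → 1600 → 1250 → 1000 → 800 → 640 → 500 → 400 → 320 → 250 — 3 1/3 stops lower (darker).
Net: +1 +1 −3 1/3 = −1 1/3 stops.

1 1/3 stops darker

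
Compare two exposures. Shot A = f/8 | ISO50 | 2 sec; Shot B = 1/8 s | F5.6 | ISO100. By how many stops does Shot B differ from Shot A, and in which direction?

Aperture: f/8 → f/5.6 — 1 stop larger aperture (brighter).
Shutter speed: 2 → 1 → 1/2 → 1/4 → 1/8 — 4 stops faster (darker).
ISO: 50 → 100 — 1 stop raised (brighter).
Net: +1 −4 +1 = −2 stops.

2 stops darker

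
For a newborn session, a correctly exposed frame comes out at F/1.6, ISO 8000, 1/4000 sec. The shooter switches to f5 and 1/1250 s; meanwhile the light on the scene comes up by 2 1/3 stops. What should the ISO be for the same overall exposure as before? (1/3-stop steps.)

Scene light: 2 1/3 stops brighter.
Aperture: f/1.6 → f/1.8 → f/2 → f/2.2 → f/2.5 → f/2.8 → f/3.2 → f/3.5 → f/4 → f/4.5 → f/5 — 3 1/3 stops smaller aperture (darker).
Shutter speed: 1/4000 → 1/3200 → 1/2500 → 1/2000 → 1/1600 → 1/1250 — 1 2/3 stops slower (brighter).
Net so far: 2/3 stop brighter. ISO: 8000 → 6400 → 5000.

ISO 5000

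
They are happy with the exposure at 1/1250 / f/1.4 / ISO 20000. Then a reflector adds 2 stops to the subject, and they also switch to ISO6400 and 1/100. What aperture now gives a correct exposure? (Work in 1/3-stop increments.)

Scene light: 2 stops brighter.
ISO: 20000 → 16000 → 12800 → 10000 → 8000 → 6400 — 1 2/3 stops lower (darker).
Shutter speed: 1/1250 → 1/1000 → 1/800 → 1/640 → 1/500 → 1/400 → 1/320 → 1/250 → 1/200 → 1/160 → 1/125 → 1/100 — 3 2/3 stops longer (brighter).
Net so far: 4 stops brighter. Aperture: f/1.4 → f/1.6 → f/1.8 → f/2 → f/2.2 → f/2.5 → f/2.8 → f/3.2 → f/3.5 → f/4 → f/4.5 → f/5 → f/5.6.

f/5.6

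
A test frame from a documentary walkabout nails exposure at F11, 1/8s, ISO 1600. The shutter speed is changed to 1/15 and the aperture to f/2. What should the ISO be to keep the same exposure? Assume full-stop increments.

ISO 100

Shutter speed: 1/8 → 1/15 — 1 stop faster (darker).
Aperture: f/11 → f/8 → f/5.6 → f/4 → f/2.8 → f/2 — 5 stops wider (brighter).
Net change so far: 4 stops brighter. Offset with the ISO: 1600 → 800 → 400 → 200 → 100.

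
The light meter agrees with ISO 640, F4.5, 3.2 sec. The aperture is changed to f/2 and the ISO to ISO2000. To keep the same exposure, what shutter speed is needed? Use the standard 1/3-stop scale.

1/5s

Aperture: f/4.5 → f/4 → f/3.5 → f/3.2 → f/2.8 → f/2.5 → f/2.2 → f/2 — 2 1/3 stops larger aperture (brighter).
ISO: 640 → 800 → 1000 → 1250 → 1600 → 2000 — 1 2/3 stops higher (brighter).
Net change so far: 4 stops brighter. Offset with the shutter speed: 3.2 → 2.5 → 2 → 1.6 → 1.3 → 1 → 0.8 → 0.6 → 0.5 → 0.4 → 0.3 → 1/4 → 1/5.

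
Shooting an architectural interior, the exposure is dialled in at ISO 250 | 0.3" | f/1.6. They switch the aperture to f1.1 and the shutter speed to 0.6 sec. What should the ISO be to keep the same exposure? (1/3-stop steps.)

Aperture: f/1.6 → f/1.4 → f/1.2 → f/1.1 — 1 stop opened up (brighter).
Shutter speed: 0.3 → 0.4 → 0.5 → 0.6 — 1 stop longer (brighter).
Net change so far: 2 stops brighter. Offset with the ISO: 250 → 200 → 160 → 125 → 100 → 80 → 64.

ISO 64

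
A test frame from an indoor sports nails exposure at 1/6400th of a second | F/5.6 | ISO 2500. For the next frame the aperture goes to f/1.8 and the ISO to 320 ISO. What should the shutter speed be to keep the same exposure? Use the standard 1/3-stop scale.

Aperture: f/5.6 → f/5 → f/4.5 → f/4 → f/3.5 → f/3.2 → f/2.8 → f/2.5 → f/2.2 → f/2 → f/1.8 — 3 1/3 stops wider (brighter).
ISO: 2500 → 2000 → 1600 → 1250 → 1000 → 800 → 640 → 500 → 400 → 320 — 3 stops dropped (darker).
Net change so far: 1/3 stop brighter. Offset with the shutter speed: 1/6400 → 1/8000.

1/8000s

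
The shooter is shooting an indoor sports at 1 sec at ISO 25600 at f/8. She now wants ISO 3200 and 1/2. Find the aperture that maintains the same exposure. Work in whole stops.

ISO: 25600 → 12800 → 6400 → 3200 — 3 stops dropped (darker).
Shutter speed: 1 → 1/2 — 1 stop faster (darker).
Net change so far: 4 stops darker. Offset with the aperture: f/8 → f/5.6 → f/4 → f/2.8 → f/2.

f/2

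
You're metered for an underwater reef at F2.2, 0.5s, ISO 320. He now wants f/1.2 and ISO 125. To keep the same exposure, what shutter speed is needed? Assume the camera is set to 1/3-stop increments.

Aperture: f/2.2 → f/2 → f/1.8 → f/1.6 → f/1.4 → f/1.2 — 1 2/3 stops opened up (brighter).
ISO: 320 → 250 → 200 → 160 → 125 — 1 1/3 stops dropped (darker).
Net change so far: 1/3 stop brighter. Offset with the shutter speed: 0.5 → 0.4.

0.4 s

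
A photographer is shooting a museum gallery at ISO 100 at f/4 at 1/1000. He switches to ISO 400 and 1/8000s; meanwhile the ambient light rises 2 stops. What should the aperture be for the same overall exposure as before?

Scene light: 2 stops brighter.
ISO: 100 → 200 → 400 — 2 stops higher (brighter).
Shutter speed: 1/1000 → 1/2000 → 1/4000 → 1/8000 — 3 stops shorter (darker).
Net so far: 1 stop brighter. Aperture: f/4 → f/5.6.

f/5.6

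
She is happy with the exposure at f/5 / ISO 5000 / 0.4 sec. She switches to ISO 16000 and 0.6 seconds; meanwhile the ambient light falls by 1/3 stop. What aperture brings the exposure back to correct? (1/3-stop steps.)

Scene light: 1/3 stop darker.
ISO: 5000 → 6400 → 8000 → 10000 → 12800 → 16000 — 1 2/3 stops raised (brighter).
Shutter speed: 0.4 → 0.5 → 0.6 — 2/3 stop longer (brighter).
Net so far: 2 stops brighter. Aperture: f/5 → f/5.6 → f/6.3 → f/7.1 → f/8 → f/9 → f/10.

f/10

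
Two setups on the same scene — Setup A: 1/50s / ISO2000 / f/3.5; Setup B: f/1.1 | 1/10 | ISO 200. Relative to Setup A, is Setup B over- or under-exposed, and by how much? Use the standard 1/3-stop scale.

2 1/3 stops brighter

Aperture: f/3.5 → f/3.2 → f/2.8 → f/2.5 → f/2.2 → f/2 → f/1.8 → f/1.6 → f/1.4 → f/1.2 → f/1.1 — 3 1/3 stops larger aperture (brighter).
Shutter speed: 1/50 → 1/40 → 1/30 → 1/25 → 1/20 → 1/15 → 1/13 → 1/10 — 2 1/3 stops slower (brighter).
ISO: 2000 → 1600 → 1250 → 1000 → 800 → 640 → 500 → 400 → 320 → 250 → 200 — 3 1/3 stops dropped (darker).
Net: +3 1/3 +2 1/3 −3 1/3 = +2 1/3 stops.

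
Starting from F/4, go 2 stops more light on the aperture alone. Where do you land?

f/2

Aperture: f/4 → f/2.8 → f/2 — 2 stops opened up (brighter).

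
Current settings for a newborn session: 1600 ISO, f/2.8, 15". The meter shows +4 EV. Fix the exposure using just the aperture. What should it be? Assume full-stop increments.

Overexposed by 4 stops → need 4 stops darker.
Aperture: f/2.8 → f/4 → f/5.6 → f/8 → f/11.

f/11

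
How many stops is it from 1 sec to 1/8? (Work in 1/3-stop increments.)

1 → 0.8 → 0.6 → 0.5 → 0.4 → 0.3 → 1/4 → 1/5 → 1/6 → 1/8 — count the steps: 9 third-stops = 3 stops.

3 stops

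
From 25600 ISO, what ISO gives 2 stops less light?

ISO: 25600 → 12800 → 6400 — 2 stops dropped (darker).

ISO 6400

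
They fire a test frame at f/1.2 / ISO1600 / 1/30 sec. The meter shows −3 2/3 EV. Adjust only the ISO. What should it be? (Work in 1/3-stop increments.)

ISO 20000

Underexposed by 3 2/3 stops → need 3 2/3 stops brighter.
ISO: 1600 → 2000 → 2500 → 3200 → 4000 → 5000 → 6400 → 8000 → 10000 → 12800 → 16000 → 20000.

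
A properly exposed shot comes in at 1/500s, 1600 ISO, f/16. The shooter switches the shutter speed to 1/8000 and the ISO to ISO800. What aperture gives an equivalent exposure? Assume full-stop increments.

f/2.8

Shutter speed: 1/500 → 1/1000 → 1/2000 → 1/4000 → 1/8000 — 4 stops shorter (darker).
ISO: 1600 → 800 — 1 stop dropped (darker).
Net change so far: 5 stops darker. Offset with the aperture: f/16 → f/11 → f/8 → f/5.6 → f/4 → f/2.8.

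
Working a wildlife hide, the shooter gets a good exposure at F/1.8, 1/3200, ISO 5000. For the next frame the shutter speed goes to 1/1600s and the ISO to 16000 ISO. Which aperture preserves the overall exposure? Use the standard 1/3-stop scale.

f/4.5

Shutter speed: 1/3200 → 1/2500 → 1/2000 → 1/1600 — 1 stop longer (brighter).
ISO: 5000 → 6400 → 8000 → 10000 → 12800 → 16000 — 1 2/3 stops higher (brighter).
Net change so far: 2 2/3 stops brighter. Offset with the aperture: f/1.8 → f/2 → f/2.2 → f/2.5 → f/2.8 → f/3.2 → f/3.5 → f/4 → f/4.5.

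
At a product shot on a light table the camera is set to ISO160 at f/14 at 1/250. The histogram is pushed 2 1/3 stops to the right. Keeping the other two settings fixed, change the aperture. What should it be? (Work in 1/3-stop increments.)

Overexposed by 2 1/3 stops → need 2 1/3 stops darker.
Aperture: f/14 → f/16 → f/18 → f/20 → f/22 → f/25 → f/29 → f/32.

f/32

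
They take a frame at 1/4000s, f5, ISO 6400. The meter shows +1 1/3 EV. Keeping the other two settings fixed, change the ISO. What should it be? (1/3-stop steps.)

Overexposed by 1 1/3 stops → need 1 1/3 stops darker.
ISO: 6400 → 5000 → 4000 → 3200 → 2500.

ISO 2500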